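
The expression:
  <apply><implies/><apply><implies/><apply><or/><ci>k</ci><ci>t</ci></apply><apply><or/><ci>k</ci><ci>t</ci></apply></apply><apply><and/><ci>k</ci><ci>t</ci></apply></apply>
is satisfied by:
  {t: True, k: True}


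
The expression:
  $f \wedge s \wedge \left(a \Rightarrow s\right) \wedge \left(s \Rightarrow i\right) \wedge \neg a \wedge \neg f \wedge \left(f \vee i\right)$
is never true.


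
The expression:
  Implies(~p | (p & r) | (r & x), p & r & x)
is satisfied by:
  {p: True, x: True, r: False}
  {p: True, x: False, r: False}
  {p: True, r: True, x: True}


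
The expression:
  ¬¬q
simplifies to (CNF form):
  q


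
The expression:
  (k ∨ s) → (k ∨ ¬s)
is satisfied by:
  {k: True, s: False}
  {s: False, k: False}
  {s: True, k: True}


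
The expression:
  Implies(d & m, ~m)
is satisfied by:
  {m: False, d: False}
  {d: True, m: False}
  {m: True, d: False}


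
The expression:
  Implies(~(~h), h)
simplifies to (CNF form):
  True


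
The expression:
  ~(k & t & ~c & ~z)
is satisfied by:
  {c: True, z: True, k: False, t: False}
  {c: True, k: False, t: False, z: False}
  {z: True, k: False, t: False, c: False}
  {z: False, k: False, t: False, c: False}
  {c: True, t: True, z: True, k: False}
  {c: True, t: True, z: False, k: False}
  {t: True, z: True, c: False, k: False}
  {t: True, c: False, k: False, z: False}
  {z: True, c: True, k: True, t: False}
  {c: True, k: True, z: False, t: False}
  {z: True, k: True, c: False, t: False}
  {k: True, c: False, t: False, z: False}
  {c: True, t: True, k: True, z: True}
  {c: True, t: True, k: True, z: False}
  {t: True, k: True, z: True, c: False}


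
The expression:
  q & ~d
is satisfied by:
  {q: True, d: False}


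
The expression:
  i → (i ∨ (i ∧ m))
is always true.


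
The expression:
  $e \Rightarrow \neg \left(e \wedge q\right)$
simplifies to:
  $\neg e \vee \neg q$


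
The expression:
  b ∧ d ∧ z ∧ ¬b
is never true.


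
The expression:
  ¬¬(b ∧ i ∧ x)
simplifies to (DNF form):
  b ∧ i ∧ x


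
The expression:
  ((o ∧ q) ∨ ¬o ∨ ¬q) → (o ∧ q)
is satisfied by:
  {o: True, q: True}


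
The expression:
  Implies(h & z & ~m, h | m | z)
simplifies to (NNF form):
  True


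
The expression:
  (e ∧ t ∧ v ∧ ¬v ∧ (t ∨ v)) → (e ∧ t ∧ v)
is always true.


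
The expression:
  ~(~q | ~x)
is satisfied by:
  {x: True, q: True}


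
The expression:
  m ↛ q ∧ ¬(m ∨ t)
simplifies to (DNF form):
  False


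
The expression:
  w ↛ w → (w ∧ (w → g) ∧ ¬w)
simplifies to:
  True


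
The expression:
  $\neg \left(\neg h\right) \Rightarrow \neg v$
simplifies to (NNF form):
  $\neg h \vee \neg v$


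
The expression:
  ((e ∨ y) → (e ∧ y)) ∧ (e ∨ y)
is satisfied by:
  {e: True, y: True}


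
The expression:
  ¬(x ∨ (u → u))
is never true.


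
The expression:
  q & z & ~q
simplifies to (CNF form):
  False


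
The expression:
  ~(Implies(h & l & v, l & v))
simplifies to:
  False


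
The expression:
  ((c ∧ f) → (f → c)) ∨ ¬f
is always true.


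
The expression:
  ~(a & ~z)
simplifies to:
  z | ~a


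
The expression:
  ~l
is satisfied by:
  {l: False}


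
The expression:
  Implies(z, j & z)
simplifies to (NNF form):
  j | ~z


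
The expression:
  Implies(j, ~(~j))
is always true.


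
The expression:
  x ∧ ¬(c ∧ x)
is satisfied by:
  {x: True, c: False}


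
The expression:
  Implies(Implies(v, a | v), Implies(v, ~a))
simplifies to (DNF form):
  ~a | ~v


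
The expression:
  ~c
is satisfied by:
  {c: False}


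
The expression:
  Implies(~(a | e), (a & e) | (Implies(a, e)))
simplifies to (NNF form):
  True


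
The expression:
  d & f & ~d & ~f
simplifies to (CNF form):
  False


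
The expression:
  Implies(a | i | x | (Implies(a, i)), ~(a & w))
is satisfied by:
  {w: False, a: False}
  {a: True, w: False}
  {w: True, a: False}


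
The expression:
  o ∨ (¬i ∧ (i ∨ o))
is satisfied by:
  {o: True}


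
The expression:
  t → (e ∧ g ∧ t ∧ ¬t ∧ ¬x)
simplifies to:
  ¬t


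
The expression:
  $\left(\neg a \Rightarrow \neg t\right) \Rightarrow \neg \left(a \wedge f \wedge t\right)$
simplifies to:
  $\neg a \vee \neg f \vee \neg t$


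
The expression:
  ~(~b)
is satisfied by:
  {b: True}


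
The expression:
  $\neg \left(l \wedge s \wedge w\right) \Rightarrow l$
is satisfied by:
  {l: True}


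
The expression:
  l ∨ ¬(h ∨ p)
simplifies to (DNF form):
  l ∨ (¬h ∧ ¬p)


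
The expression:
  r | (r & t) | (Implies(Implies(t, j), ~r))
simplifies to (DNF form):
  True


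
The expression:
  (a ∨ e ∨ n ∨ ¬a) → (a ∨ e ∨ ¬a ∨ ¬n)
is always true.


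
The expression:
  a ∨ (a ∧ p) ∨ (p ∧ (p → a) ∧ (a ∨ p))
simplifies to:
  a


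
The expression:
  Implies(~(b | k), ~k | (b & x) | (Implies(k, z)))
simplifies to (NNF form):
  True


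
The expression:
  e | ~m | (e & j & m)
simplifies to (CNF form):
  e | ~m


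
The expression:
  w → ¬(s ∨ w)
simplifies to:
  ¬w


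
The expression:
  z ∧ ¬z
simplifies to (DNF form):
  False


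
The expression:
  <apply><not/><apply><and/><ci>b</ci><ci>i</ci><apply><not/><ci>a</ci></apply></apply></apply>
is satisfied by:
  {a: True, b: False, i: False}
  {b: False, i: False, a: False}
  {a: True, i: True, b: False}
  {i: True, b: False, a: False}
  {a: True, b: True, i: False}
  {b: True, a: False, i: False}
  {a: True, i: True, b: True}


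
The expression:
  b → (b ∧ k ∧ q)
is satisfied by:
  {k: True, q: True, b: False}
  {k: True, q: False, b: False}
  {q: True, k: False, b: False}
  {k: False, q: False, b: False}
  {b: True, k: True, q: True}


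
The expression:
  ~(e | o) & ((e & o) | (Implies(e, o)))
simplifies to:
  ~e & ~o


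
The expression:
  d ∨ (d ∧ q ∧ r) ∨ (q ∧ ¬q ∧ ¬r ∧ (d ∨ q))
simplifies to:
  d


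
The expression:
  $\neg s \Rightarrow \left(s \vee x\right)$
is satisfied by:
  {x: True, s: True}
  {x: True, s: False}
  {s: True, x: False}


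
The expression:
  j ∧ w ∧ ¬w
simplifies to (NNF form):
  False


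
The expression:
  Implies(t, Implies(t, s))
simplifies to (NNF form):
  s | ~t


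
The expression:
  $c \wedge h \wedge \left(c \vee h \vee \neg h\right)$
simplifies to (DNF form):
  $c \wedge h$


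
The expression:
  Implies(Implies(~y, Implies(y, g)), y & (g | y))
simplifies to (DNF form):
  y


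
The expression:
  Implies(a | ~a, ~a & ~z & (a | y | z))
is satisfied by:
  {y: True, z: False, a: False}


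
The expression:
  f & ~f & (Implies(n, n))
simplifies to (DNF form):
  False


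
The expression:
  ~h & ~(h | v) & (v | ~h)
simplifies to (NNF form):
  ~h & ~v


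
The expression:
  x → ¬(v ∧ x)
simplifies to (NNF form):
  ¬v ∨ ¬x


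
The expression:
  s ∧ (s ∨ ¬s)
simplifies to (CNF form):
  s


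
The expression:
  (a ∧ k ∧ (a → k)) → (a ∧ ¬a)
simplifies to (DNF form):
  ¬a ∨ ¬k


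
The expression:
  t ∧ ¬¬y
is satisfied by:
  {t: True, y: True}


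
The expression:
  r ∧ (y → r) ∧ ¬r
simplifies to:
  False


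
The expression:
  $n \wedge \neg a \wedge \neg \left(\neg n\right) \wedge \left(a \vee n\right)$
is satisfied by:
  {n: True, a: False}


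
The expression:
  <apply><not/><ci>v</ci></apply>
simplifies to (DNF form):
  <apply><not/><ci>v</ci></apply>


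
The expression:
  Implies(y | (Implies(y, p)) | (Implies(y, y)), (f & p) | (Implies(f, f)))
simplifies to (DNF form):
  True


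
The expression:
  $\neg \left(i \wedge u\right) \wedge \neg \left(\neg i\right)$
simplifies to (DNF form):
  $i \wedge \neg u$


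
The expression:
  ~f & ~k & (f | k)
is never true.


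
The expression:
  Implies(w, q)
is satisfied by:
  {q: True, w: False}
  {w: False, q: False}
  {w: True, q: True}


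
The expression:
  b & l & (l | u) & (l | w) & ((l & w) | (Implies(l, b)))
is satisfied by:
  {b: True, l: True}


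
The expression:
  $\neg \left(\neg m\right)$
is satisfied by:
  {m: True}


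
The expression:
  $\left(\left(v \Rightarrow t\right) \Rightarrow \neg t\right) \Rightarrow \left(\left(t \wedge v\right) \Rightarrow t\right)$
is always true.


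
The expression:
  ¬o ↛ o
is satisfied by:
  {o: False}


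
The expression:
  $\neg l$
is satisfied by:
  {l: False}


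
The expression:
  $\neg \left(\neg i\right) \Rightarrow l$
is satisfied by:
  {l: True, i: False}
  {i: False, l: False}
  {i: True, l: True}


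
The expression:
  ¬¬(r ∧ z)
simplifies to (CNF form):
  r ∧ z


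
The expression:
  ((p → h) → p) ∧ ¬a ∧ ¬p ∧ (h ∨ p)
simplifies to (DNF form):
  False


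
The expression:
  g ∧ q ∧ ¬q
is never true.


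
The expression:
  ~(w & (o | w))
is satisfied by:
  {w: False}


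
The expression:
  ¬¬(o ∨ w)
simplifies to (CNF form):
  o ∨ w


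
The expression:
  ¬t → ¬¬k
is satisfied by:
  {k: True, t: True}
  {k: True, t: False}
  {t: True, k: False}


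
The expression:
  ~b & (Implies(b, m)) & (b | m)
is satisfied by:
  {m: True, b: False}


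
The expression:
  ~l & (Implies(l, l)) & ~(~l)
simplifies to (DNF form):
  False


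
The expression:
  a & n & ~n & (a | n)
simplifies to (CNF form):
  False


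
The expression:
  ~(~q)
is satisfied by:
  {q: True}


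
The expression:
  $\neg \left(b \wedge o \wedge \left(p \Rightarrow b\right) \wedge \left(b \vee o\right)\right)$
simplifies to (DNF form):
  $\neg b \vee \neg o$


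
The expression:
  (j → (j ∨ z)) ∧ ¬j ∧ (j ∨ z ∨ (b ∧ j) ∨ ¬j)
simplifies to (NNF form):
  ¬j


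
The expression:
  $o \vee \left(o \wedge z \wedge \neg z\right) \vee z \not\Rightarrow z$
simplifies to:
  $o$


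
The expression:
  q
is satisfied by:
  {q: True}


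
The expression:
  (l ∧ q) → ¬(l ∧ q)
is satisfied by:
  {l: False, q: False}
  {q: True, l: False}
  {l: True, q: False}


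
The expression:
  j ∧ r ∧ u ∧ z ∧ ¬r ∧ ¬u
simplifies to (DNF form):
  False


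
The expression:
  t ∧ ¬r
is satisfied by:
  {t: True, r: False}


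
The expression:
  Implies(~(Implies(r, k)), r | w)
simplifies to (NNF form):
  True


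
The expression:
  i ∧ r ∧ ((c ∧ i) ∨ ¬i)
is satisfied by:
  {r: True, i: True, c: True}


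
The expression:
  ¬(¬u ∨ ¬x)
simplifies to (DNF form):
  u ∧ x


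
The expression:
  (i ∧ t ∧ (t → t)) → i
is always true.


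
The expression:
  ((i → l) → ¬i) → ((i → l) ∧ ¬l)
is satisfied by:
  {l: False, i: False}
  {i: True, l: True}


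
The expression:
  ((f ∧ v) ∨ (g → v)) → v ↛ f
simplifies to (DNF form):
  (g ∧ ¬v) ∨ (v ∧ ¬f)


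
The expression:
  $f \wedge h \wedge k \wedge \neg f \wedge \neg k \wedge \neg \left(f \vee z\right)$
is never true.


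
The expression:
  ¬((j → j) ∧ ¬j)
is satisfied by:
  {j: True}


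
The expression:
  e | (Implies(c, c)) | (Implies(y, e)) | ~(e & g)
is always true.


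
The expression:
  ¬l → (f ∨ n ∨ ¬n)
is always true.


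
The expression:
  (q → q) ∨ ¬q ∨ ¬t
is always true.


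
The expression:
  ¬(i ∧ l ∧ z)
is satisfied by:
  {l: False, z: False, i: False}
  {i: True, l: False, z: False}
  {z: True, l: False, i: False}
  {i: True, z: True, l: False}
  {l: True, i: False, z: False}
  {i: True, l: True, z: False}
  {z: True, l: True, i: False}


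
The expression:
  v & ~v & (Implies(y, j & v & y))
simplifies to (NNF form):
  False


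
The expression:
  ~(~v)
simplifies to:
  v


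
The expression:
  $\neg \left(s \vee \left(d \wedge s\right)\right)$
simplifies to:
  $\neg s$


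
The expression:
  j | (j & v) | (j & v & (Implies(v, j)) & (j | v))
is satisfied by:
  {j: True}


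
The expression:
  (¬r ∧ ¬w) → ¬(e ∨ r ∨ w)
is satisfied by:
  {r: True, w: True, e: False}
  {r: True, e: False, w: False}
  {w: True, e: False, r: False}
  {w: False, e: False, r: False}
  {r: True, w: True, e: True}
  {r: True, e: True, w: False}
  {w: True, e: True, r: False}


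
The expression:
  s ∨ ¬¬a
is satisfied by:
  {a: True, s: True}
  {a: True, s: False}
  {s: True, a: False}


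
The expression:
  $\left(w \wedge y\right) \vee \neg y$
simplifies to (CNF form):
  $w \vee \neg y$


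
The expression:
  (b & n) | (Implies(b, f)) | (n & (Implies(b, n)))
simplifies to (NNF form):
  f | n | ~b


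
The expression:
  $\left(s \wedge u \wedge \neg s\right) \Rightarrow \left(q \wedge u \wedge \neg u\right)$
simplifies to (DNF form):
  $\text{True}$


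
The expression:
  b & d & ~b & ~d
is never true.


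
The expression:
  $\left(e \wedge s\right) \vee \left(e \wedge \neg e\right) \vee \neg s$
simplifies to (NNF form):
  $e \vee \neg s$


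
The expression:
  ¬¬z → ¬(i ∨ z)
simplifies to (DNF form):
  ¬z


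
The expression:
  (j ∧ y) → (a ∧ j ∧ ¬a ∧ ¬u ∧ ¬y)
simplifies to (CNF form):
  ¬j ∨ ¬y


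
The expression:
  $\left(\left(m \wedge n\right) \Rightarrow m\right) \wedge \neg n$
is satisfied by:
  {n: False}


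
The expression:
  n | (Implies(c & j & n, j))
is always true.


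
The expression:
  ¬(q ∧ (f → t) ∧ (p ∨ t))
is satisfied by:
  {f: True, p: False, q: False, t: False}
  {t: False, p: False, f: False, q: False}
  {f: True, p: True, t: False, q: False}
  {p: True, t: False, f: False, q: False}
  {t: True, f: True, p: False, q: False}
  {t: True, p: False, f: False, q: False}
  {t: True, f: True, p: True, q: False}
  {t: True, p: True, f: False, q: False}
  {q: True, f: True, t: False, p: False}
  {q: True, t: False, p: False, f: False}
  {q: True, f: True, p: True, t: False}


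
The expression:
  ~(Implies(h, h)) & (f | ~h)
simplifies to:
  False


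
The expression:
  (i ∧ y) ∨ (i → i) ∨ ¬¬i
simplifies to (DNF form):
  True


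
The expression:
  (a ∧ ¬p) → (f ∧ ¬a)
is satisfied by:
  {p: True, a: False}
  {a: False, p: False}
  {a: True, p: True}


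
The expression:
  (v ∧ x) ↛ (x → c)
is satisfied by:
  {x: True, v: True, c: False}


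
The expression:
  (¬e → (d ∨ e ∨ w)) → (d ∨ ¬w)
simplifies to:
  d ∨ ¬w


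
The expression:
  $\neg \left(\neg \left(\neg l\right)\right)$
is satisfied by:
  {l: False}


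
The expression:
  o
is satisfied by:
  {o: True}


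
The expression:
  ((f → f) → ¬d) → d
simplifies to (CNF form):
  d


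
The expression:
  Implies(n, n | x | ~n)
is always true.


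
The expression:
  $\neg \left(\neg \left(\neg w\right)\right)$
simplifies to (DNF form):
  $\neg w$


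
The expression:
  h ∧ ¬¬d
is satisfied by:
  {h: True, d: True}


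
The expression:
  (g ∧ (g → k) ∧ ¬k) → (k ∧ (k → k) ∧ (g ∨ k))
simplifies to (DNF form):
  True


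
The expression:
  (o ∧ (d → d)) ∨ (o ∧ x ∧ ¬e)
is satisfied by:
  {o: True}


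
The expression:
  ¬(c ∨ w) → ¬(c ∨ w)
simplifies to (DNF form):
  True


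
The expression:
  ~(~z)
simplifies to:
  z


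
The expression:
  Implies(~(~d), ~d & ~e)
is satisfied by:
  {d: False}


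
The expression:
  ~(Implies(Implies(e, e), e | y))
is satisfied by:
  {e: False, y: False}


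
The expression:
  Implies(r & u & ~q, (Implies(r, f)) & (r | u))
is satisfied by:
  {q: True, f: True, u: False, r: False}
  {q: True, f: False, u: False, r: False}
  {f: True, q: False, u: False, r: False}
  {q: False, f: False, u: False, r: False}
  {r: True, q: True, f: True, u: False}
  {r: True, q: True, f: False, u: False}
  {r: True, f: True, q: False, u: False}
  {r: True, f: False, q: False, u: False}
  {q: True, u: True, f: True, r: False}
  {q: True, u: True, f: False, r: False}
  {u: True, f: True, q: False, r: False}
  {u: True, q: False, f: False, r: False}
  {r: True, u: True, q: True, f: True}
  {r: True, u: True, q: True, f: False}
  {r: True, u: True, f: True, q: False}


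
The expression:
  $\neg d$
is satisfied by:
  {d: False}


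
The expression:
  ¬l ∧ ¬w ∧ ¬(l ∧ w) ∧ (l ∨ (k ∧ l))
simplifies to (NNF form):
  False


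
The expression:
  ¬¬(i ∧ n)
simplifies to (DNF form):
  i ∧ n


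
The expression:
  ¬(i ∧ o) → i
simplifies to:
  i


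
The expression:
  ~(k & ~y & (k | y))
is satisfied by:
  {y: True, k: False}
  {k: False, y: False}
  {k: True, y: True}


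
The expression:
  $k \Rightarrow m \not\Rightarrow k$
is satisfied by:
  {k: False}


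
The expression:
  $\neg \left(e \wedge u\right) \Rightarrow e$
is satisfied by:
  {e: True}


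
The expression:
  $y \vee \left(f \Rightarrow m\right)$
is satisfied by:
  {y: True, m: True, f: False}
  {y: True, m: False, f: False}
  {m: True, y: False, f: False}
  {y: False, m: False, f: False}
  {f: True, y: True, m: True}
  {f: True, y: True, m: False}
  {f: True, m: True, y: False}


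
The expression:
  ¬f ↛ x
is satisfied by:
  {x: False, f: False}


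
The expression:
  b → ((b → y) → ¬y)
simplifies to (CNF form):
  ¬b ∨ ¬y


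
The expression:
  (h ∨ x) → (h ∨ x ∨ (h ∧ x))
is always true.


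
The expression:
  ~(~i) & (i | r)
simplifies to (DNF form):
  i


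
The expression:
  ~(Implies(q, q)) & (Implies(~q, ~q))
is never true.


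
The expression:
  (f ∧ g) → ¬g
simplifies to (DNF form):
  ¬f ∨ ¬g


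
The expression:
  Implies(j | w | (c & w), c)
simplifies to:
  c | (~j & ~w)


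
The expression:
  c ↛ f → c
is always true.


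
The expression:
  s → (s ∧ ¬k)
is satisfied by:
  {s: False, k: False}
  {k: True, s: False}
  {s: True, k: False}


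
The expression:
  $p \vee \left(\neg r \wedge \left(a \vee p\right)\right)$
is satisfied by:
  {a: True, p: True, r: False}
  {p: True, r: False, a: False}
  {a: True, p: True, r: True}
  {p: True, r: True, a: False}
  {a: True, r: False, p: False}


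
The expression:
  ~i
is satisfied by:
  {i: False}


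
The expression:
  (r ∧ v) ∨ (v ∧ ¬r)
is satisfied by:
  {v: True}


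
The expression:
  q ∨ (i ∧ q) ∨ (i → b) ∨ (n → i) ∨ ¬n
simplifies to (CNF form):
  True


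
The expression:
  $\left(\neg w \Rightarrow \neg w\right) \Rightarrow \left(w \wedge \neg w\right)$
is never true.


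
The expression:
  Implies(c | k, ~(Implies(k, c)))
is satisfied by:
  {c: False}


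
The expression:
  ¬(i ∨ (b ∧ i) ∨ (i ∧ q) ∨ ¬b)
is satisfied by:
  {b: True, i: False}


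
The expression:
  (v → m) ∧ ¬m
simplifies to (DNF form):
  ¬m ∧ ¬v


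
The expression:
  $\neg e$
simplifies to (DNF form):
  $\neg e$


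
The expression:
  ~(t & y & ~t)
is always true.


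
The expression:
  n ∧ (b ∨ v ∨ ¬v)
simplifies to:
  n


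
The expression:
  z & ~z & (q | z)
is never true.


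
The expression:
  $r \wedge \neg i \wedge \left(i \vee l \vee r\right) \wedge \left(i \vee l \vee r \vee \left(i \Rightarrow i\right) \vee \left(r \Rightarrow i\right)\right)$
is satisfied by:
  {r: True, i: False}


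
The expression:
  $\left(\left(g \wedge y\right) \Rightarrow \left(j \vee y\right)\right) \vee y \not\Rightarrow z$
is always true.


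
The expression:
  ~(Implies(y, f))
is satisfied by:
  {y: True, f: False}


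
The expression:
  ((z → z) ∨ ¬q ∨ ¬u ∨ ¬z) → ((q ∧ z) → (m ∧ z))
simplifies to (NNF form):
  m ∨ ¬q ∨ ¬z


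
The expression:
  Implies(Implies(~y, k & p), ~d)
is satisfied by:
  {p: False, k: False, d: False, y: False}
  {k: True, y: False, p: False, d: False}
  {p: True, y: False, k: False, d: False}
  {k: True, p: True, y: False, d: False}
  {y: True, p: False, k: False, d: False}
  {y: True, k: True, p: False, d: False}
  {y: True, p: True, k: False, d: False}
  {y: True, k: True, p: True, d: False}
  {d: True, y: False, p: False, k: False}
  {d: True, k: True, y: False, p: False}
  {d: True, p: True, y: False, k: False}


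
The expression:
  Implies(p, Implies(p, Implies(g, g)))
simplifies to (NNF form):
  True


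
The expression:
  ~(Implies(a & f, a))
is never true.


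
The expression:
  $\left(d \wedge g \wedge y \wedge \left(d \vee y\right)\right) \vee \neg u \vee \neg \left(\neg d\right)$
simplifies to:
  $d \vee \neg u$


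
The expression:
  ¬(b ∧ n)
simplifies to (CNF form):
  ¬b ∨ ¬n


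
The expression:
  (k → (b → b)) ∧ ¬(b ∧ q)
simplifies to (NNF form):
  ¬b ∨ ¬q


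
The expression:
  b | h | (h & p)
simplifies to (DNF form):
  b | h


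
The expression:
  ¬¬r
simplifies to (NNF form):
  r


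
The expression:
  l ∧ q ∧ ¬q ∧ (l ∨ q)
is never true.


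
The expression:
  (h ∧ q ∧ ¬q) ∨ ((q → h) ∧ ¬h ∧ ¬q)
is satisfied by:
  {q: False, h: False}


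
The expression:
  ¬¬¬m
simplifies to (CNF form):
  ¬m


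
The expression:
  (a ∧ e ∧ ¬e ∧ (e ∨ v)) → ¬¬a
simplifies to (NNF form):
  True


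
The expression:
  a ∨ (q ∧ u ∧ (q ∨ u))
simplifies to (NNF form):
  a ∨ (q ∧ u)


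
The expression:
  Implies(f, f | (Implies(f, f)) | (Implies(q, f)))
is always true.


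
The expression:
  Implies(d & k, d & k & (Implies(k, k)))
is always true.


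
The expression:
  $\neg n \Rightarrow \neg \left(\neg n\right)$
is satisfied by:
  {n: True}


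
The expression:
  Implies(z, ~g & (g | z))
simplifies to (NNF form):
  ~g | ~z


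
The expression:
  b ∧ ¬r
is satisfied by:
  {b: True, r: False}


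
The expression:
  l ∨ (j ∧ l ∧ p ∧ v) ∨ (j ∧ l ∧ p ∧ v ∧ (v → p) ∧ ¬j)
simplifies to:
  l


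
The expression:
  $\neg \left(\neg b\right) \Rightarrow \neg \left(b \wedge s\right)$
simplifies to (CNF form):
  $\neg b \vee \neg s$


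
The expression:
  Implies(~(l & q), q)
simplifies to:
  q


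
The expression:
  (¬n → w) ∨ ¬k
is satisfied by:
  {w: True, n: True, k: False}
  {w: True, k: False, n: False}
  {n: True, k: False, w: False}
  {n: False, k: False, w: False}
  {w: True, n: True, k: True}
  {w: True, k: True, n: False}
  {n: True, k: True, w: False}


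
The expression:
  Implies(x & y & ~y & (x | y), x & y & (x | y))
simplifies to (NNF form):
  True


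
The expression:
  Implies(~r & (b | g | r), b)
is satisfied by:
  {r: True, b: True, g: False}
  {r: True, g: False, b: False}
  {b: True, g: False, r: False}
  {b: False, g: False, r: False}
  {r: True, b: True, g: True}
  {r: True, g: True, b: False}
  {b: True, g: True, r: False}


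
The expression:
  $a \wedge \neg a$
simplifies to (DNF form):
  $\text{False}$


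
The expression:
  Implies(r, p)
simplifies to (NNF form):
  p | ~r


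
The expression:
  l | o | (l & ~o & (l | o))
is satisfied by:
  {o: True, l: True}
  {o: True, l: False}
  {l: True, o: False}


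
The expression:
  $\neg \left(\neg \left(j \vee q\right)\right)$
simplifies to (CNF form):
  $j \vee q$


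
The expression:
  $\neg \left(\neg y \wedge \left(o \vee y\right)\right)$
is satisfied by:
  {y: True, o: False}
  {o: False, y: False}
  {o: True, y: True}


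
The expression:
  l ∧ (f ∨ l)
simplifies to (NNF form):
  l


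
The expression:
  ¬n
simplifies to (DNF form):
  ¬n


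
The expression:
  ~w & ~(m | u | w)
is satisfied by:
  {u: False, w: False, m: False}


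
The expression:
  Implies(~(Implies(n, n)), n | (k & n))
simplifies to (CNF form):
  True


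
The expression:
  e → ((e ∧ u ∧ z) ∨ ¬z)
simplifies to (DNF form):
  u ∨ ¬e ∨ ¬z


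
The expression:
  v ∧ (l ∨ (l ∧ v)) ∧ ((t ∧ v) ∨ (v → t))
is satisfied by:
  {t: True, v: True, l: True}


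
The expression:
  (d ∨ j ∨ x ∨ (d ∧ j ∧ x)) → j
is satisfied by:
  {j: True, x: False, d: False}
  {d: True, j: True, x: False}
  {j: True, x: True, d: False}
  {d: True, j: True, x: True}
  {d: False, x: False, j: False}


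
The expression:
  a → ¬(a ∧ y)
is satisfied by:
  {y: False, a: False}
  {a: True, y: False}
  {y: True, a: False}


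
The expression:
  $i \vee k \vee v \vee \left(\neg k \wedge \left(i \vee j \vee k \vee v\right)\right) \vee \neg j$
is always true.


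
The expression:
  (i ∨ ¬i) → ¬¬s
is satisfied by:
  {s: True}


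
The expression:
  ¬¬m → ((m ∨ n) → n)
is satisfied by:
  {n: True, m: False}
  {m: False, n: False}
  {m: True, n: True}


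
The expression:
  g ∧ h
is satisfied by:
  {h: True, g: True}


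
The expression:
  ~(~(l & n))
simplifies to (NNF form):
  l & n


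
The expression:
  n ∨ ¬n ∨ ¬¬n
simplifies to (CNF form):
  True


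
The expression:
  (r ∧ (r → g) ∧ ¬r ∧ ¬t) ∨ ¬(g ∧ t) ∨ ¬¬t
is always true.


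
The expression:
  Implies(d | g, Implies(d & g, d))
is always true.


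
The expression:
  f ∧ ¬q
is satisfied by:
  {f: True, q: False}


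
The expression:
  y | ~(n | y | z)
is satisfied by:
  {y: True, z: False, n: False}
  {y: True, n: True, z: False}
  {y: True, z: True, n: False}
  {y: True, n: True, z: True}
  {n: False, z: False, y: False}


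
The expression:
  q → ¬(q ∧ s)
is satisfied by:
  {s: False, q: False}
  {q: True, s: False}
  {s: True, q: False}


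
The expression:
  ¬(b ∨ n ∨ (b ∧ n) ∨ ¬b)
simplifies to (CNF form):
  False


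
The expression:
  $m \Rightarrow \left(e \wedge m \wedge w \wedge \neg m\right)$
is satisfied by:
  {m: False}


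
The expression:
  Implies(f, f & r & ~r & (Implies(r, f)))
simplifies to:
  ~f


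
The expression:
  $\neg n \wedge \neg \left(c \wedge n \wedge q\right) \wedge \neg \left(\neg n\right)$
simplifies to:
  $\text{False}$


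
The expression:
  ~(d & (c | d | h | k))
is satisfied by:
  {d: False}


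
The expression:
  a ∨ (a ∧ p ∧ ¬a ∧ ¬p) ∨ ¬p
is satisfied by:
  {a: True, p: False}
  {p: False, a: False}
  {p: True, a: True}


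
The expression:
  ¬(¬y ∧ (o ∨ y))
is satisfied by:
  {y: True, o: False}
  {o: False, y: False}
  {o: True, y: True}


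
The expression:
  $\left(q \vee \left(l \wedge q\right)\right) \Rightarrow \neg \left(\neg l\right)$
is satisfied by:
  {l: True, q: False}
  {q: False, l: False}
  {q: True, l: True}


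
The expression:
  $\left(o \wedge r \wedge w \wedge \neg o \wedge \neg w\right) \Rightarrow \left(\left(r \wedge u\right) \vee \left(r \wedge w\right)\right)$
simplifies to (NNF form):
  $\text{True}$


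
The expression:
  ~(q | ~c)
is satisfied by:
  {c: True, q: False}


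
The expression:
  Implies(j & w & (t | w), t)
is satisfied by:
  {t: True, w: False, j: False}
  {w: False, j: False, t: False}
  {j: True, t: True, w: False}
  {j: True, w: False, t: False}
  {t: True, w: True, j: False}
  {w: True, t: False, j: False}
  {j: True, w: True, t: True}


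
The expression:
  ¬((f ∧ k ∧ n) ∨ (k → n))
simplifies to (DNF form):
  k ∧ ¬n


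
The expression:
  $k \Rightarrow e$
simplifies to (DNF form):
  $e \vee \neg k$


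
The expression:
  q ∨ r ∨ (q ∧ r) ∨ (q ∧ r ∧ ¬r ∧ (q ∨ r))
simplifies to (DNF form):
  q ∨ r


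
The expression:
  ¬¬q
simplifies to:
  q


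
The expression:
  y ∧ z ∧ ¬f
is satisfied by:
  {z: True, y: True, f: False}


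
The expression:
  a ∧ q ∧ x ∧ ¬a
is never true.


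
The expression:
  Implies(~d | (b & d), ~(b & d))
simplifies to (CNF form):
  ~b | ~d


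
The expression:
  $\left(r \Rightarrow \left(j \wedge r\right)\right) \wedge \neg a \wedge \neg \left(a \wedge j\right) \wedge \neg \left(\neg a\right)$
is never true.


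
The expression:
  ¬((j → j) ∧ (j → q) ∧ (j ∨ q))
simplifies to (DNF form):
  ¬q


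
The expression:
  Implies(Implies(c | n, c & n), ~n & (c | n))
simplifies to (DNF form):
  (c & ~n) | (n & ~c)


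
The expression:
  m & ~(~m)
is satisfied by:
  {m: True}


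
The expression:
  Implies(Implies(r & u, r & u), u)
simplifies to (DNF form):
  u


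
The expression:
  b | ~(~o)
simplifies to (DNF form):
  b | o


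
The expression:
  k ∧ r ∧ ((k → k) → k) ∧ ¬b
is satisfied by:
  {r: True, k: True, b: False}


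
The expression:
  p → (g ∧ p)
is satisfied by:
  {g: True, p: False}
  {p: False, g: False}
  {p: True, g: True}


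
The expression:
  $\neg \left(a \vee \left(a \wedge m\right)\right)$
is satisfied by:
  {a: False}


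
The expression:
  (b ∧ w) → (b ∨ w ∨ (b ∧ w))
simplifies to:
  True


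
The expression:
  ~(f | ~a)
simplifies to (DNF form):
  a & ~f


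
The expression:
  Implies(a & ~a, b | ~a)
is always true.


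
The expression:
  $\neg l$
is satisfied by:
  {l: False}


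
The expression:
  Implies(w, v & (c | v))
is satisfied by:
  {v: True, w: False}
  {w: False, v: False}
  {w: True, v: True}


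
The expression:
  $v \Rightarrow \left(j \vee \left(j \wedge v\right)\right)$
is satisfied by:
  {j: True, v: False}
  {v: False, j: False}
  {v: True, j: True}


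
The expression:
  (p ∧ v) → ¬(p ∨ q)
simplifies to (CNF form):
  ¬p ∨ ¬v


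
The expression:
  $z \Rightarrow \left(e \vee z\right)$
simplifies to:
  $\text{True}$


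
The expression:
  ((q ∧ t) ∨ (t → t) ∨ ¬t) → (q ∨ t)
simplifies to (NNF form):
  q ∨ t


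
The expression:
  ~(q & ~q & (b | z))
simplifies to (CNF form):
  True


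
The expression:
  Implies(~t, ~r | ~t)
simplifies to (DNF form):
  True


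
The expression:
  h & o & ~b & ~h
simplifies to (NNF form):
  False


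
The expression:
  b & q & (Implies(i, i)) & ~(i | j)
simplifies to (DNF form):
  b & q & ~i & ~j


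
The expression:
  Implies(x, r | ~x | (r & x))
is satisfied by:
  {r: True, x: False}
  {x: False, r: False}
  {x: True, r: True}


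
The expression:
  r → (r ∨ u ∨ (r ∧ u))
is always true.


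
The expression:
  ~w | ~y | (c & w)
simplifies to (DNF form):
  c | ~w | ~y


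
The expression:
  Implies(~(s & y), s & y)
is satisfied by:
  {s: True, y: True}


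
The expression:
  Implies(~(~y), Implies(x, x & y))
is always true.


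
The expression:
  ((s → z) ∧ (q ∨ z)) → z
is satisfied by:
  {z: True, s: True, q: False}
  {z: True, s: False, q: False}
  {s: True, z: False, q: False}
  {z: False, s: False, q: False}
  {z: True, q: True, s: True}
  {z: True, q: True, s: False}
  {q: True, s: True, z: False}


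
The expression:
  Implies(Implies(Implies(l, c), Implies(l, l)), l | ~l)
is always true.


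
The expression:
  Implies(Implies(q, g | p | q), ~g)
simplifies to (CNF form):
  ~g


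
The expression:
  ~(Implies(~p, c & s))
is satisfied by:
  {s: False, p: False, c: False}
  {c: True, s: False, p: False}
  {s: True, c: False, p: False}


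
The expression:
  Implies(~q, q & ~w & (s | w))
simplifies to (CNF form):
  q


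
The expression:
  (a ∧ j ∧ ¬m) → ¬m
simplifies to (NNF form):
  True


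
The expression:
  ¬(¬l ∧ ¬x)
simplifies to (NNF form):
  l ∨ x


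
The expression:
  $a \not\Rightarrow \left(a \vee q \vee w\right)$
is never true.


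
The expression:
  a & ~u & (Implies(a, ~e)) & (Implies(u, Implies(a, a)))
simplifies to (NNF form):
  a & ~e & ~u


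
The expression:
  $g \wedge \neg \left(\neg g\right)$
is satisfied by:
  {g: True}


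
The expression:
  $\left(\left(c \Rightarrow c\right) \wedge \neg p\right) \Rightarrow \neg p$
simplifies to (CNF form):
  $\text{True}$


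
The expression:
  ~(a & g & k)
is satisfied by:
  {g: False, k: False, a: False}
  {a: True, g: False, k: False}
  {k: True, g: False, a: False}
  {a: True, k: True, g: False}
  {g: True, a: False, k: False}
  {a: True, g: True, k: False}
  {k: True, g: True, a: False}


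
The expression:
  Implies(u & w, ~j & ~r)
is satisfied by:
  {j: False, w: False, u: False, r: False}
  {r: True, j: False, w: False, u: False}
  {j: True, r: False, w: False, u: False}
  {r: True, j: True, w: False, u: False}
  {u: True, r: False, j: False, w: False}
  {r: True, u: True, j: False, w: False}
  {u: True, j: True, r: False, w: False}
  {r: True, u: True, j: True, w: False}
  {w: True, u: False, j: False, r: False}
  {w: True, r: True, u: False, j: False}
  {w: True, j: True, u: False, r: False}
  {r: True, w: True, j: True, u: False}
  {w: True, u: True, r: False, j: False}


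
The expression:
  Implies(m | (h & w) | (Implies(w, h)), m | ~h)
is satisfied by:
  {m: True, h: False}
  {h: False, m: False}
  {h: True, m: True}


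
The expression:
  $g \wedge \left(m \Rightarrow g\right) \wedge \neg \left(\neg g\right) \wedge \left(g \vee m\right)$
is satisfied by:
  {g: True}


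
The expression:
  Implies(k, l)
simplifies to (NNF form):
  l | ~k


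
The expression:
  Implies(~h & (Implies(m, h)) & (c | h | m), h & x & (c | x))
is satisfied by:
  {h: True, m: True, c: False}
  {h: True, c: False, m: False}
  {m: True, c: False, h: False}
  {m: False, c: False, h: False}
  {h: True, m: True, c: True}
  {h: True, c: True, m: False}
  {m: True, c: True, h: False}


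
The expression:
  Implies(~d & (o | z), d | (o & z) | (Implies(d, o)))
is always true.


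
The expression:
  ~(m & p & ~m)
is always true.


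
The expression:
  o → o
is always true.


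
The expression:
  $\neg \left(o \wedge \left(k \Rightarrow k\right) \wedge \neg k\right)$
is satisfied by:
  {k: True, o: False}
  {o: False, k: False}
  {o: True, k: True}


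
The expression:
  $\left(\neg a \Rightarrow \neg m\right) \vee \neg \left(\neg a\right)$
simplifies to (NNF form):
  $a \vee \neg m$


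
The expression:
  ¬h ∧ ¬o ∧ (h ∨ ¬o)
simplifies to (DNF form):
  ¬h ∧ ¬o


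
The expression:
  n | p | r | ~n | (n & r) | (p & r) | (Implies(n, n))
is always true.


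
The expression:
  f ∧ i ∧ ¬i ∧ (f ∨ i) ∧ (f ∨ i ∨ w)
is never true.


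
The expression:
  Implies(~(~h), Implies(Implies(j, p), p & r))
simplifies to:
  ~h | (p & r) | (j & ~p)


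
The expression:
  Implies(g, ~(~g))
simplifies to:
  True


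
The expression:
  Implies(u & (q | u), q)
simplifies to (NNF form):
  q | ~u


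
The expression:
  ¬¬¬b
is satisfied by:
  {b: False}


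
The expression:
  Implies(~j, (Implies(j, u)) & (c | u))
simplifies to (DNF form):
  c | j | u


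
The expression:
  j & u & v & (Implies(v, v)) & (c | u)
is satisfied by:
  {j: True, u: True, v: True}


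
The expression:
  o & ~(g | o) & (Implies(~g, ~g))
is never true.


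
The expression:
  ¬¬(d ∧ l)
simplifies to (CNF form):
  d ∧ l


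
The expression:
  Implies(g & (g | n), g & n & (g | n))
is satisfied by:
  {n: True, g: False}
  {g: False, n: False}
  {g: True, n: True}


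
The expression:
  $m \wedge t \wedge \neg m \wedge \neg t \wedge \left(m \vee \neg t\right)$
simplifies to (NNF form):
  $\text{False}$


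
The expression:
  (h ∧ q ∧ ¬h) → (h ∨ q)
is always true.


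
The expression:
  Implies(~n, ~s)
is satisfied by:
  {n: True, s: False}
  {s: False, n: False}
  {s: True, n: True}


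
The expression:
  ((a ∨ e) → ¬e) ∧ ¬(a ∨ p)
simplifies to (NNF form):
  ¬a ∧ ¬e ∧ ¬p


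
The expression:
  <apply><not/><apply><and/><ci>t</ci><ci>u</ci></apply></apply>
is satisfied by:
  {u: False, t: False}
  {t: True, u: False}
  {u: True, t: False}


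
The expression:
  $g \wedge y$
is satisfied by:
  {g: True, y: True}


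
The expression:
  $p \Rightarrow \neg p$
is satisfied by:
  {p: False}


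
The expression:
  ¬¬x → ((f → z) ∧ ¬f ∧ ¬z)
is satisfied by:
  {z: False, x: False, f: False}
  {f: True, z: False, x: False}
  {z: True, f: False, x: False}
  {f: True, z: True, x: False}
  {x: True, f: False, z: False}


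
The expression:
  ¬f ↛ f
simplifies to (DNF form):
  True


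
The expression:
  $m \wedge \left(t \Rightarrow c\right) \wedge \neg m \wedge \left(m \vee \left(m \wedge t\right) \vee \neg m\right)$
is never true.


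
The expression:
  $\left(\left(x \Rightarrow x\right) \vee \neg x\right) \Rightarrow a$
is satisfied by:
  {a: True}


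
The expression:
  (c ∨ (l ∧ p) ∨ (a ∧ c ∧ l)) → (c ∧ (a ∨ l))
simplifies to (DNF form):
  (a ∧ ¬l) ∨ (c ∧ l) ∨ (¬c ∧ ¬l) ∨ (¬c ∧ ¬p)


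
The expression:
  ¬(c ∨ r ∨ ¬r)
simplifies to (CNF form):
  False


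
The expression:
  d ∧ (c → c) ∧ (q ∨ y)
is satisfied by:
  {d: True, y: True, q: True}
  {d: True, y: True, q: False}
  {d: True, q: True, y: False}


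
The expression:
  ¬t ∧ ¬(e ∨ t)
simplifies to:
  ¬e ∧ ¬t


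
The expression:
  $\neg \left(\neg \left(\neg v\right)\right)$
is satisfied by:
  {v: False}


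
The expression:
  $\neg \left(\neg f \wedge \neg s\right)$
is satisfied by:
  {s: True, f: True}
  {s: True, f: False}
  {f: True, s: False}


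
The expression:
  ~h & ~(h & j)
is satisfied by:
  {h: False}


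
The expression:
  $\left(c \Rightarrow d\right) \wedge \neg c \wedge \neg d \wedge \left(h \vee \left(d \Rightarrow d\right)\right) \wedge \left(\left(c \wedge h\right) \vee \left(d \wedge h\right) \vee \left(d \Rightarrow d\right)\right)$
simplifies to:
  $\neg c \wedge \neg d$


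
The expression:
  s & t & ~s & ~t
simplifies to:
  False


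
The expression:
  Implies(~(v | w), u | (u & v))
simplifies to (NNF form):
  u | v | w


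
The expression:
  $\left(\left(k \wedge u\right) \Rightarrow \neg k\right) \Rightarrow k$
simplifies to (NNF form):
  $k$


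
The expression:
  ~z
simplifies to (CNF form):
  ~z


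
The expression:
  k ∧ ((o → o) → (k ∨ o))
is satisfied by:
  {k: True}


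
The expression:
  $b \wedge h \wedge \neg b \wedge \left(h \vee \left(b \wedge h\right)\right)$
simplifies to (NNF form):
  $\text{False}$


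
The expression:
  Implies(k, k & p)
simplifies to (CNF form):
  p | ~k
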